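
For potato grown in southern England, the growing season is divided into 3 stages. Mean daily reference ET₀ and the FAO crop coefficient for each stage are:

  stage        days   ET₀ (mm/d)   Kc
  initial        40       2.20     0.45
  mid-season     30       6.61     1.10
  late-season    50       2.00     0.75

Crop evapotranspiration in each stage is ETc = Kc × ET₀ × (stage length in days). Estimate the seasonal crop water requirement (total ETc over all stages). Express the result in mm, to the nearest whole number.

initial: 0.45 × 2.20 × 40 = 39.60 mm
mid-season: 1.10 × 6.61 × 30 = 218.13 mm
late-season: 0.75 × 2.00 × 50 = 75.00 mm
Seasonal total = 332.73 mm

333 mm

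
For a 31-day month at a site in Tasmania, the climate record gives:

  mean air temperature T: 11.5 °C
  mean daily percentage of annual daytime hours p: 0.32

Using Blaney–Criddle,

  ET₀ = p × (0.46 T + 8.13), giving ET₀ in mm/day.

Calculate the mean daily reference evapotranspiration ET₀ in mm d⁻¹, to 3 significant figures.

ET₀ = 0.32 × (0.46 × 11.5 + 8.13) = 0.32 × 13.420 = 4.2944 mm/d

4.29 mm d⁻¹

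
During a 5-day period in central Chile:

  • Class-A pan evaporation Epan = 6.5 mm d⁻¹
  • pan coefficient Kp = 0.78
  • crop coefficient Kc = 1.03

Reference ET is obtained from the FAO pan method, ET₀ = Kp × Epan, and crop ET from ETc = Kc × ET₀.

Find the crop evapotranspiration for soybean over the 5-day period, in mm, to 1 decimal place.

ET₀ = 0.78 × 6.5 = 5.0700 mm/d
ETc = Kc × ET₀ = 1.03 × 5.0700 = 5.2221 mm/d
Over 5 days: 5.2221 × 5 = 26.111 mm

26.1 mm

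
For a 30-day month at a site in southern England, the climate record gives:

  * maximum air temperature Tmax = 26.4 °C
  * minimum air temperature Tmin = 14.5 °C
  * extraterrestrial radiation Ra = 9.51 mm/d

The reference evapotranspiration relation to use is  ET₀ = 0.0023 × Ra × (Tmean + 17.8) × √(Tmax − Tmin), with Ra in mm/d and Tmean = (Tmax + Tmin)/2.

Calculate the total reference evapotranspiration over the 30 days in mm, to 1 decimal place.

86.6 mm

Tmean = (26.4 + 14.5)/2 = 20.45 °C
ET₀ = 0.0023 × 9.51 × (20.45 + 17.8) × √11.9 = 0.0023 × 9.51 × 38.25 × 3.4496 = 2.8861 mm/d
Over 30 days: 2.8861 × 30 = 86.583 mm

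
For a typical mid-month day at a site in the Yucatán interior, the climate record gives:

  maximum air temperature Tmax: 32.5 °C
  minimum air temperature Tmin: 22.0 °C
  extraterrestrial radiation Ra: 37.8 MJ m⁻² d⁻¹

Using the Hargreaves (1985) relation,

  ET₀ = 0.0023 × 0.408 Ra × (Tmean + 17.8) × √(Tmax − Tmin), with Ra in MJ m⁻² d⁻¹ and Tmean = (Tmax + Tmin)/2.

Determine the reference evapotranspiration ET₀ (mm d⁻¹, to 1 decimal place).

5.2 mm d⁻¹

Tmean = (32.5 + 22.0)/2 = 27.25 °C
0.408 Ra = 0.408 × 37.8 = 15.4224 mm/d equivalent
ET₀ = 0.0023 × 15.4224 × (27.25 + 17.8) × √10.5 = 0.0023 × 15.4224 × 45.05 × 3.2404 = 5.1781 mm/d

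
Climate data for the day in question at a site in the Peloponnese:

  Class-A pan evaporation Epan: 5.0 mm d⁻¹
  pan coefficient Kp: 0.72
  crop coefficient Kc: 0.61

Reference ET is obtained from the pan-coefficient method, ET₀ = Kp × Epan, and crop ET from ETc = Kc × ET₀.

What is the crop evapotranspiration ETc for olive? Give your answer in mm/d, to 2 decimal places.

2.20 mm/d

ET₀ = 0.72 × 5.0 = 3.6000 mm/d
ETc = Kc × ET₀ = 0.61 × 3.6000 = 2.1960 mm/d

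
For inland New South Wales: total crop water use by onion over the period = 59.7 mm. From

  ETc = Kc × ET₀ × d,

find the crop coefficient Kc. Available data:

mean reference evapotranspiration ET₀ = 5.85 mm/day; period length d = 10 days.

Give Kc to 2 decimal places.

1.02

ETc = Kc × ET₀ × d  ⇒  Kc = ETc / (ET₀ × d)
Kc = 59.7 / (5.85 × 10) = 59.7 / 58.50 = 1.0205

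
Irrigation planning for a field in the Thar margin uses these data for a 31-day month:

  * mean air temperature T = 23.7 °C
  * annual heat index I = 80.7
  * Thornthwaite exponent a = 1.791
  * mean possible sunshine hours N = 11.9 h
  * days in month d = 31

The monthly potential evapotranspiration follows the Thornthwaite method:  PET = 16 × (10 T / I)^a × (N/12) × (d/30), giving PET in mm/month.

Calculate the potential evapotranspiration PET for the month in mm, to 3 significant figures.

10T/I = 10 × 23.7 / 80.7 = 2.9368
(10T/I)^a = 2.9368^1.791 = 6.8859
Uncorrected PET = 16 × 6.8859 = 110.174 mm
Correction = (N/12)(d/30) = (11.9/12)(31/30) = 1.0247
PET = 110.174 × 1.0247 = 112.895 mm/month

113 mm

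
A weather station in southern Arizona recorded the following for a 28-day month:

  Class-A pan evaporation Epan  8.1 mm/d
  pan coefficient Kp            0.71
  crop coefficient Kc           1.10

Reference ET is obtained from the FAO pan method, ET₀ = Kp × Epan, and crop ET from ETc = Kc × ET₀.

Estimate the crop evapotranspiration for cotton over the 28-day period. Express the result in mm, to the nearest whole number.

ET₀ = 0.71 × 8.1 = 5.7510 mm/d
ETc = Kc × ET₀ = 1.10 × 5.7510 = 6.3261 mm/d
Over 28 days: 6.3261 × 28 = 177.131 mm

177 mm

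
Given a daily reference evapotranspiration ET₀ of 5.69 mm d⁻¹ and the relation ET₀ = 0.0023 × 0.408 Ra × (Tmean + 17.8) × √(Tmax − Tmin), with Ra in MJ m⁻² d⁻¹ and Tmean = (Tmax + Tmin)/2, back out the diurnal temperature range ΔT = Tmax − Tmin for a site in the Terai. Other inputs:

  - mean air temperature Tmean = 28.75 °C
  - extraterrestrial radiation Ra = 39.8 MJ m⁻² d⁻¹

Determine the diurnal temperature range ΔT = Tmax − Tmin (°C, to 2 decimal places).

10.71 °C

√ΔT = ET₀ / [0.0023 × 0.408 × Ra × (Tmean+17.8)] = 5.69 / (0.0023 × 16.2384 × 46.55) = 3.2728
ΔT = 3.2728² = 10.711 °C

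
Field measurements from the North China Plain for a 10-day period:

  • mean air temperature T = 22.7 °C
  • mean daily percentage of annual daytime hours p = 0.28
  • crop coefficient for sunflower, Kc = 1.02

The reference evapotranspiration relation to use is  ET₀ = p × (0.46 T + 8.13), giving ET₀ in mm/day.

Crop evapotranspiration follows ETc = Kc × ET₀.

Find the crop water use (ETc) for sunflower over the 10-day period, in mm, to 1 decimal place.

ET₀ = 0.28 × (0.46 × 22.7 + 8.13) = 0.28 × 18.572 = 5.2002 mm/d
ETc = Kc × ET₀ = 1.02 × 5.2002 = 5.3042 mm/d
Over 10 days: 5.3042 × 10 = 53.042 mm

53.0 mm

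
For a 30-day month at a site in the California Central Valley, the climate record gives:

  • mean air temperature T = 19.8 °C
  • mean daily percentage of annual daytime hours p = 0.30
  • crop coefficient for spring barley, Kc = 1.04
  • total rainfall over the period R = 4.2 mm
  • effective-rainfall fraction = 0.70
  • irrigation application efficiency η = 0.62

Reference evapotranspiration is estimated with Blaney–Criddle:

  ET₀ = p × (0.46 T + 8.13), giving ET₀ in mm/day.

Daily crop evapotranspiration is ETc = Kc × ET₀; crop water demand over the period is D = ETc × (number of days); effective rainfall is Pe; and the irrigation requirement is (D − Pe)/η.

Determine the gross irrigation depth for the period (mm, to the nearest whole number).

255 mm

ET₀ = 0.30 × (0.46 × 19.8 + 8.13) = 0.30 × 17.238 = 5.1714 mm/d
ETc = Kc × ET₀ = 1.04 × 5.1714 = 5.3783 mm/d
Crop demand D = ETc × 30 d = 5.3783 × 30 = 161.349 mm
Pe = 0.70 × 4.2 = 2.940 mm
D − Pe = 161.349 − 2.940 = 158.409 mm
Gross irrigation = 158.409 / 0.62 = 255.498 mm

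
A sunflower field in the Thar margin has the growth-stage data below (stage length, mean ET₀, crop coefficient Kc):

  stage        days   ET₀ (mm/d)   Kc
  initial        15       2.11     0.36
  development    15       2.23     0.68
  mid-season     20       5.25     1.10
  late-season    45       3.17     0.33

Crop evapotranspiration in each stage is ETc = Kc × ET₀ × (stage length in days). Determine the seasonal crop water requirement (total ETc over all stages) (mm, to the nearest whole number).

initial: 0.36 × 2.11 × 15 = 11.39 mm
development: 0.68 × 2.23 × 15 = 22.75 mm
mid-season: 1.10 × 5.25 × 20 = 115.50 mm
late-season: 0.33 × 3.17 × 45 = 47.07 mm
Seasonal total = 196.71 mm

197 mm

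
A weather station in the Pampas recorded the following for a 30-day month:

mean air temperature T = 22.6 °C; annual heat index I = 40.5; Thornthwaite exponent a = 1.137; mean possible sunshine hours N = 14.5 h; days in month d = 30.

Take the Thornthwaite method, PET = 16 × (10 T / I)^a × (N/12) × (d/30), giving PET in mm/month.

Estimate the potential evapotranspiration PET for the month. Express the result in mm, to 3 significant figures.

137 mm

10T/I = 10 × 22.6 / 40.5 = 5.5802
(10T/I)^a = 5.5802^1.137 = 7.0622
Uncorrected PET = 16 × 7.0622 = 112.995 mm
Correction = (N/12)(d/30) = (14.5/12)(30/30) = 1.2083
PET = 112.995 × 1.2083 = 136.532 mm/month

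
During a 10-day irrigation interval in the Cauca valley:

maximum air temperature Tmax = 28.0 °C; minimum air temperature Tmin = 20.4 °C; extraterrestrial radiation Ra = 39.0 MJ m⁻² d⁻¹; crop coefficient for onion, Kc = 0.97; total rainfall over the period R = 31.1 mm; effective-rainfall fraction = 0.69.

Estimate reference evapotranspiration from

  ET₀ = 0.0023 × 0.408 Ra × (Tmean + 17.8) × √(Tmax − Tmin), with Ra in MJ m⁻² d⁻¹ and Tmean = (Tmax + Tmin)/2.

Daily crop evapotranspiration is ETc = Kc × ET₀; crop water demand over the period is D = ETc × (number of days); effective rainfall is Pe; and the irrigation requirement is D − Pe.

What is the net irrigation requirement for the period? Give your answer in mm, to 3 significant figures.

Tmean = (28.0 + 20.4)/2 = 24.20 °C
0.408 Ra = 0.408 × 39.0 = 15.9120 mm/d equivalent
ET₀ = 0.0023 × 15.9120 × (24.20 + 17.8) × √7.6 = 0.0023 × 15.9120 × 42.00 × 2.7568 = 4.2375 mm/d
ETc = Kc × ET₀ = 0.97 × 4.2375 = 4.1104 mm/d
Crop demand D = ETc × 10 d = 4.1104 × 10 = 41.104 mm
Pe = 0.69 × 31.1 = 21.459 mm
D − Pe = 41.104 − 21.459 = 19.645 mm

19.6 mm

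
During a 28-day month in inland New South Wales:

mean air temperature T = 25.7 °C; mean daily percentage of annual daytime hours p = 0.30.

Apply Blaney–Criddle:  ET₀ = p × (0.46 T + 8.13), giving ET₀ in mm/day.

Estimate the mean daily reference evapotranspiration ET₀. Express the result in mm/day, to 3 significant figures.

5.99 mm/day

ET₀ = 0.30 × (0.46 × 25.7 + 8.13) = 0.30 × 19.952 = 5.9856 mm/d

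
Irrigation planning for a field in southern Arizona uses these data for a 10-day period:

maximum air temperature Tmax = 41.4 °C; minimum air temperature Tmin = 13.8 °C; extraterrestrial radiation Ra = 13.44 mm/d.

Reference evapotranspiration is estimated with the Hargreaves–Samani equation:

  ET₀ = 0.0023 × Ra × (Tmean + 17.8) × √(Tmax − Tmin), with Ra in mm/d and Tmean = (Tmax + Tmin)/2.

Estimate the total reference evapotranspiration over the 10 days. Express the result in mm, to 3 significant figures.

Tmean = (41.4 + 13.8)/2 = 27.60 °C
ET₀ = 0.0023 × 13.44 × (27.60 + 17.8) × √27.6 = 0.0023 × 13.44 × 45.40 × 5.2536 = 7.3729 mm/d
Over 10 days: 7.3729 × 10 = 73.729 mm

73.7 mm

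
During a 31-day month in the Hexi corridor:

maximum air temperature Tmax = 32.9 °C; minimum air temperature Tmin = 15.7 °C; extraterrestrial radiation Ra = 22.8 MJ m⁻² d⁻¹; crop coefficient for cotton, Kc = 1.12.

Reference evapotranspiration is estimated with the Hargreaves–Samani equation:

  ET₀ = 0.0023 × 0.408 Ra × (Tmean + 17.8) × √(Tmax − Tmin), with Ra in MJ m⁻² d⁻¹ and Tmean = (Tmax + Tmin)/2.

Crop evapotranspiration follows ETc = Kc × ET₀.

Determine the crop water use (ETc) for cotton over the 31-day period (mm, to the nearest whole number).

130 mm

Tmean = (32.9 + 15.7)/2 = 24.30 °C
0.408 Ra = 0.408 × 22.8 = 9.3024 mm/d equivalent
ET₀ = 0.0023 × 9.3024 × (24.30 + 17.8) × √17.2 = 0.0023 × 9.3024 × 42.10 × 4.1473 = 3.7357 mm/d
ETc = Kc × ET₀ = 1.12 × 3.7357 = 4.1840 mm/d
Over 31 days: 4.1840 × 31 = 129.704 mm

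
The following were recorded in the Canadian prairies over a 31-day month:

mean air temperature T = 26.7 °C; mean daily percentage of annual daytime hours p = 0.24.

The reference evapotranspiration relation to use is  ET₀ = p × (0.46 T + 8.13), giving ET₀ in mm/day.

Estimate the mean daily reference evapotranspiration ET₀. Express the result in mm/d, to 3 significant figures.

ET₀ = 0.24 × (0.46 × 26.7 + 8.13) = 0.24 × 20.412 = 4.8989 mm/d

4.90 mm/d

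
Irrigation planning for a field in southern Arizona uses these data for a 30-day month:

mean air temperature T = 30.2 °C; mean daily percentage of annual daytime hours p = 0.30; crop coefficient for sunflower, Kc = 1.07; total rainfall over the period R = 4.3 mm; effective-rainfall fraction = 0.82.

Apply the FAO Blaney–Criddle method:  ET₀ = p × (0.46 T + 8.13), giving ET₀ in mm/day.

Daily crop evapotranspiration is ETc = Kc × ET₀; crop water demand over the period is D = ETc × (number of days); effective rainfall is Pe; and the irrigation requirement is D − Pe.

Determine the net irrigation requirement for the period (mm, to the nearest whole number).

209 mm

ET₀ = 0.30 × (0.46 × 30.2 + 8.13) = 0.30 × 22.022 = 6.6066 mm/d
ETc = Kc × ET₀ = 1.07 × 6.6066 = 7.0691 mm/d
Crop demand D = ETc × 30 d = 7.0691 × 30 = 212.073 mm
Pe = 0.82 × 4.3 = 3.526 mm
D − Pe = 212.073 − 3.526 = 208.547 mm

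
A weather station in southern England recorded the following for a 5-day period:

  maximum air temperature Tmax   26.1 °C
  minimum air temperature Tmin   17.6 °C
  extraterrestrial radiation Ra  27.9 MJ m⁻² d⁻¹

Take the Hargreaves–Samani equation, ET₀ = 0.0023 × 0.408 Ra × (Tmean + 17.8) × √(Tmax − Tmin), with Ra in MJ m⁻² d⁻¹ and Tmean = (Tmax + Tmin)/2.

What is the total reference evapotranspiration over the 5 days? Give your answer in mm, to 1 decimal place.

Tmean = (26.1 + 17.6)/2 = 21.85 °C
0.408 Ra = 0.408 × 27.9 = 11.3832 mm/d equivalent
ET₀ = 0.0023 × 11.3832 × (21.85 + 17.8) × √8.5 = 0.0023 × 11.3832 × 39.65 × 2.9155 = 3.0266 mm/d
Over 5 days: 3.0266 × 5 = 15.133 mm

15.1 mm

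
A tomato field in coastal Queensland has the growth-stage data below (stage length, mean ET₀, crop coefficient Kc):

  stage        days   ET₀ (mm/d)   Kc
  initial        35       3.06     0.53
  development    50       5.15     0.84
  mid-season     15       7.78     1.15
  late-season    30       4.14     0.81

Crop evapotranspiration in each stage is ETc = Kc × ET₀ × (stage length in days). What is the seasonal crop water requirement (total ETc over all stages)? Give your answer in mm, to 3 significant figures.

508 mm

initial: 0.53 × 3.06 × 35 = 56.76 mm
development: 0.84 × 5.15 × 50 = 216.30 mm
mid-season: 1.15 × 7.78 × 15 = 134.21 mm
late-season: 0.81 × 4.14 × 30 = 100.60 mm
Seasonal total = 507.87 mm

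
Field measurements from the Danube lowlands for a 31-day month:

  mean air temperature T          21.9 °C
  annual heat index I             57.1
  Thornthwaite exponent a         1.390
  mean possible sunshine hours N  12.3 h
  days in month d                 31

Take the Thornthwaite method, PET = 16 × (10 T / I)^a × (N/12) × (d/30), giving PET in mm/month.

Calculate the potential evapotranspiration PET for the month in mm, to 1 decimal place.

109.8 mm

10T/I = 10 × 21.9 / 57.1 = 3.8354
(10T/I)^a = 3.8354^1.390 = 6.4788
Uncorrected PET = 16 × 6.4788 = 103.661 mm
Correction = (N/12)(d/30) = (12.3/12)(31/30) = 1.0592
PET = 103.661 × 1.0592 = 109.798 mm/month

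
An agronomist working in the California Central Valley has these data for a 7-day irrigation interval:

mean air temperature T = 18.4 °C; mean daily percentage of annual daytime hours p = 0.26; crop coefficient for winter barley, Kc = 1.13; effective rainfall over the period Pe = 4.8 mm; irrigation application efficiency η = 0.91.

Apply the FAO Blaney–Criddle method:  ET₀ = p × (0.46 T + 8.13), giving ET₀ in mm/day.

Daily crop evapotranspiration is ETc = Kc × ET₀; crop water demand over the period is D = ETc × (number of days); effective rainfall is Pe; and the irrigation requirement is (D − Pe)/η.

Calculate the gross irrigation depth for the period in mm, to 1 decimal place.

32.2 mm

ET₀ = 0.26 × (0.46 × 18.4 + 8.13) = 0.26 × 16.594 = 4.3144 mm/d
ETc = Kc × ET₀ = 1.13 × 4.3144 = 4.8753 mm/d
Crop demand D = ETc × 7 d = 4.8753 × 7 = 34.127 mm
D − Pe = 34.127 − 4.8 = 29.327 mm
Gross irrigation = 29.327 / 0.91 = 32.227 mm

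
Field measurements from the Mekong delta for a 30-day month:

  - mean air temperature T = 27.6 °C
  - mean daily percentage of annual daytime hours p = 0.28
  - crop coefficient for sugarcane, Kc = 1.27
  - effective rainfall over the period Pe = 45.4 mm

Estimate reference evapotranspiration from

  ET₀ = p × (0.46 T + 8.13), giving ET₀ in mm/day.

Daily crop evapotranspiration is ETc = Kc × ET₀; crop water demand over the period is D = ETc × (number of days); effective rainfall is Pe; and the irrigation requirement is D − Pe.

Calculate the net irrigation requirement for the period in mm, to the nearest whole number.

177 mm

ET₀ = 0.28 × (0.46 × 27.6 + 8.13) = 0.28 × 20.826 = 5.8313 mm/d
ETc = Kc × ET₀ = 1.27 × 5.8313 = 7.4058 mm/d
Crop demand D = ETc × 30 d = 7.4058 × 30 = 222.174 mm
D − Pe = 222.174 − 45.4 = 176.774 mm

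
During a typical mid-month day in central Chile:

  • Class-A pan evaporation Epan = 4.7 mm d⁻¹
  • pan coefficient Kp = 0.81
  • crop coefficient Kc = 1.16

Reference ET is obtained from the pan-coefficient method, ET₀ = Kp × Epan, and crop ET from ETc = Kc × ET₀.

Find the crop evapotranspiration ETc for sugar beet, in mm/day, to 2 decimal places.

ET₀ = 0.81 × 4.7 = 3.8070 mm/d
ETc = Kc × ET₀ = 1.16 × 3.8070 = 4.4161 mm/d

4.42 mm/day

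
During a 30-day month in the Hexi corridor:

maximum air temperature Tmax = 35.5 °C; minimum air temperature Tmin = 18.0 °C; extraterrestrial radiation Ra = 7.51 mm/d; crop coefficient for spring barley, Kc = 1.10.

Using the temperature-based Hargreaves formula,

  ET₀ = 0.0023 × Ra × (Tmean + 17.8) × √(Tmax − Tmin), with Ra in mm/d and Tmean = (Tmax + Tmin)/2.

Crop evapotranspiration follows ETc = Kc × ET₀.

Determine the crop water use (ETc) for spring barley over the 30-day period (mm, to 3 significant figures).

Tmean = (35.5 + 18.0)/2 = 26.75 °C
ET₀ = 0.0023 × 7.51 × (26.75 + 17.8) × √17.5 = 0.0023 × 7.51 × 44.55 × 4.1833 = 3.2191 mm/d
ETc = Kc × ET₀ = 1.10 × 3.2191 = 3.5410 mm/d
Over 30 days: 3.5410 × 30 = 106.230 mm

106 mm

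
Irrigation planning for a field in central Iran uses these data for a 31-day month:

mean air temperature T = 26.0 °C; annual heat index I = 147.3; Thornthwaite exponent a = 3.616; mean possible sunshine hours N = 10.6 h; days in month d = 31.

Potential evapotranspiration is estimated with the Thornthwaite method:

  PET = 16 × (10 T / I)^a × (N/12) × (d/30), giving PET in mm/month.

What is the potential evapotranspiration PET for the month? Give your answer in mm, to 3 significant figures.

114 mm

10T/I = 10 × 26.0 / 147.3 = 1.7651
(10T/I)^a = 1.7651^3.616 = 7.8040
Uncorrected PET = 16 × 7.8040 = 124.864 mm
Correction = (N/12)(d/30) = (10.6/12)(31/30) = 0.9128
PET = 124.864 × 0.9128 = 113.976 mm/month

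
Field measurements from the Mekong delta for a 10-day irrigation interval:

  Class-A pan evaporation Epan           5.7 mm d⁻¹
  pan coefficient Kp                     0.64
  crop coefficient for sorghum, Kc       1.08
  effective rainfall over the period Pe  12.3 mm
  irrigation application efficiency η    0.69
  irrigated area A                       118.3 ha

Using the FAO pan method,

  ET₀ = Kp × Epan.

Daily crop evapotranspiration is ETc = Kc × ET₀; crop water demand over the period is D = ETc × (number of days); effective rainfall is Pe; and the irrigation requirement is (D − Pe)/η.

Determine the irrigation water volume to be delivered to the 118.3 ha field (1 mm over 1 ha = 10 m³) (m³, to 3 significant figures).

ET₀ = 0.64 × 5.7 = 3.6480 mm/d
ETc = Kc × ET₀ = 1.08 × 3.6480 = 3.9398 mm/d
Crop demand D = ETc × 10 d = 3.9398 × 10 = 39.398 mm
D − Pe = 39.398 − 12.3 = 27.098 mm
Gross irrigation = 27.098 / 0.69 = 39.272 mm
Volume = 39.272 mm × 118.3 ha × 10 = 46458.8 m³

46500 m³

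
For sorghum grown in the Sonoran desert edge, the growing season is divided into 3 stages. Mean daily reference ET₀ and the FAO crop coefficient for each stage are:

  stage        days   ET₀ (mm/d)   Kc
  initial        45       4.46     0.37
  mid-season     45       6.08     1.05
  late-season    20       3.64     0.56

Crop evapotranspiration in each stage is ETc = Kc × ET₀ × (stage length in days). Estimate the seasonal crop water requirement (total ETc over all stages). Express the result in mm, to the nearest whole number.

402 mm

initial: 0.37 × 4.46 × 45 = 74.26 mm
mid-season: 1.05 × 6.08 × 45 = 287.28 mm
late-season: 0.56 × 3.64 × 20 = 40.77 mm
Seasonal total = 402.31 mm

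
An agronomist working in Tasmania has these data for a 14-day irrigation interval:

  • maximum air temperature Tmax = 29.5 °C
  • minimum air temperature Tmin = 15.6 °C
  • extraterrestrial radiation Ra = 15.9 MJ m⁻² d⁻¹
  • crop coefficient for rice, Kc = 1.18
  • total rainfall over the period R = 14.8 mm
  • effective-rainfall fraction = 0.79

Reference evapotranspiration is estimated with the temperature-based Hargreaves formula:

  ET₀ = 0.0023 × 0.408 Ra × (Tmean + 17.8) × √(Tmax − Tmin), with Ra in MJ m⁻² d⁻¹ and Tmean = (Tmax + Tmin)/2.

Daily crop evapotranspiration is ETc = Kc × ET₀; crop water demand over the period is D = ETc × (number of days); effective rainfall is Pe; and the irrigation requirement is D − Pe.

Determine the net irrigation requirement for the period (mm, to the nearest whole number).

Tmean = (29.5 + 15.6)/2 = 22.55 °C
0.408 Ra = 0.408 × 15.9 = 6.4872 mm/d equivalent
ET₀ = 0.0023 × 6.4872 × (22.55 + 17.8) × √13.9 = 0.0023 × 6.4872 × 40.35 × 3.7283 = 2.2446 mm/d
ETc = Kc × ET₀ = 1.18 × 2.2446 = 2.6486 mm/d
Crop demand D = ETc × 14 d = 2.6486 × 14 = 37.080 mm
Pe = 0.79 × 14.8 = 11.692 mm
D − Pe = 37.080 − 11.692 = 25.388 mm

25 mm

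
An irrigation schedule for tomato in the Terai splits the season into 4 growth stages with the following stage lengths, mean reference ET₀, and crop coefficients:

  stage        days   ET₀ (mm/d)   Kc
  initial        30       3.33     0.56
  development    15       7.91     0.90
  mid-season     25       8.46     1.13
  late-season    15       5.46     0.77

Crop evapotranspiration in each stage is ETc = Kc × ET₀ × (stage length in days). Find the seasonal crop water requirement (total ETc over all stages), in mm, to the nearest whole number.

465 mm

initial: 0.56 × 3.33 × 30 = 55.94 mm
development: 0.90 × 7.91 × 15 = 106.79 mm
mid-season: 1.13 × 8.46 × 25 = 239.00 mm
late-season: 0.77 × 5.46 × 15 = 63.06 mm
Seasonal total = 464.79 mm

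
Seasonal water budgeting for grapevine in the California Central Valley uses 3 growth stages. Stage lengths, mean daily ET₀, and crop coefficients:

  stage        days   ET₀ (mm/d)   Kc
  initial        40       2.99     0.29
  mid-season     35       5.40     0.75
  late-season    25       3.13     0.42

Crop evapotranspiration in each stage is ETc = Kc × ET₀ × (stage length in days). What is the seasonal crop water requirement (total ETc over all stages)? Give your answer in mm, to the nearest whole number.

initial: 0.29 × 2.99 × 40 = 34.68 mm
mid-season: 0.75 × 5.40 × 35 = 141.75 mm
late-season: 0.42 × 3.13 × 25 = 32.87 mm
Seasonal total = 209.30 mm

209 mm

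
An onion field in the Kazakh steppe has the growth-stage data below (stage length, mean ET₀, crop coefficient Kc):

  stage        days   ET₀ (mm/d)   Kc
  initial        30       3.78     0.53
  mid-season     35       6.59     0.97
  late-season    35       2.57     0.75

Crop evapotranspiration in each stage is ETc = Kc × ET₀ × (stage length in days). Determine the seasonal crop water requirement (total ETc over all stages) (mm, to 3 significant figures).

351 mm

initial: 0.53 × 3.78 × 30 = 60.10 mm
mid-season: 0.97 × 6.59 × 35 = 223.73 mm
late-season: 0.75 × 2.57 × 35 = 67.46 mm
Seasonal total = 351.29 mm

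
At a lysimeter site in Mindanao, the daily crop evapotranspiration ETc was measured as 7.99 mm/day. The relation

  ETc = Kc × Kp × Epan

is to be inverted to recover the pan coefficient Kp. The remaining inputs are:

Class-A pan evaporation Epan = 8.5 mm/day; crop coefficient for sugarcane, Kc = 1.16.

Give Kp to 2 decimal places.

ETc = Kc × Kp × Epan  ⇒  Kp = ETc / (Kc × Epan)
Kp = 7.99 / (1.16 × 8.5) = 7.99 / 9.860 = 0.8103

0.81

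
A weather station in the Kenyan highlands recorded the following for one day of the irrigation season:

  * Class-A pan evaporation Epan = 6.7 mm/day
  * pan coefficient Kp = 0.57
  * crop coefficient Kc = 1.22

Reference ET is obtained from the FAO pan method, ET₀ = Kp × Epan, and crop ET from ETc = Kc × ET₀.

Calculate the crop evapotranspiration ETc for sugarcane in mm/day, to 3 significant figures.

ET₀ = 0.57 × 6.7 = 3.8190 mm/d
ETc = Kc × ET₀ = 1.22 × 3.8190 = 4.6592 mm/d

4.66 mm/day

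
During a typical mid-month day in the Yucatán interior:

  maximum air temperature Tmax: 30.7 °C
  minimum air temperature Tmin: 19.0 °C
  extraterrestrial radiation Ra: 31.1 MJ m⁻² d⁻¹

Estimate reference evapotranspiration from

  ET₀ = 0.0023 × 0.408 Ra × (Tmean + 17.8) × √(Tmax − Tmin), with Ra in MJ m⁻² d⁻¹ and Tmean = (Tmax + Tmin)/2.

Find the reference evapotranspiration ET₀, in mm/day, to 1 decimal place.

4.3 mm/day

Tmean = (30.7 + 19.0)/2 = 24.85 °C
0.408 Ra = 0.408 × 31.1 = 12.6888 mm/d equivalent
ET₀ = 0.0023 × 12.6888 × (24.85 + 17.8) × √11.7 = 0.0023 × 12.6888 × 42.65 × 3.4205 = 4.2575 mm/d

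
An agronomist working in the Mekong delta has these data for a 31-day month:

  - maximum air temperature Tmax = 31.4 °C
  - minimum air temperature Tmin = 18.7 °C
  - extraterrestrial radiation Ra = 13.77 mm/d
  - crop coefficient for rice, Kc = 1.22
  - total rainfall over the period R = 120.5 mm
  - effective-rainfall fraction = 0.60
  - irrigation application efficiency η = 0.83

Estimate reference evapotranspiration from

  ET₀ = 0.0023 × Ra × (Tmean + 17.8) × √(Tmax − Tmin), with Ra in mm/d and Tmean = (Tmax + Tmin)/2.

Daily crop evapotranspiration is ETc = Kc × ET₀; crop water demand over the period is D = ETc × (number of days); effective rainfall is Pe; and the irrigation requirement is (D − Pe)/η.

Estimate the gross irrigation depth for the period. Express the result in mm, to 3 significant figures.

Tmean = (31.4 + 18.7)/2 = 25.05 °C
ET₀ = 0.0023 × 13.77 × (25.05 + 17.8) × √12.7 = 0.0023 × 13.77 × 42.85 × 3.5637 = 4.8363 mm/d
ETc = Kc × ET₀ = 1.22 × 4.8363 = 5.9003 mm/d
Crop demand D = ETc × 31 d = 5.9003 × 31 = 182.909 mm
Pe = 0.60 × 120.5 = 72.300 mm
D − Pe = 182.909 − 72.300 = 110.609 mm
Gross irrigation = 110.609 / 0.83 = 133.264 mm

133 mm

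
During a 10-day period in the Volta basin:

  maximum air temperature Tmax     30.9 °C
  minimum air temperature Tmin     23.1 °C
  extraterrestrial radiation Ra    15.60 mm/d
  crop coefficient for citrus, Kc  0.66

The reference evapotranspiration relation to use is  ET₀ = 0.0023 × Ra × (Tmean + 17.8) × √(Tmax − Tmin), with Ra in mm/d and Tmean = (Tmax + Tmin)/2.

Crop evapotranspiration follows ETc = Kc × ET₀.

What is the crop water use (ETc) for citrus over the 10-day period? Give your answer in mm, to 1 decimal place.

29.6 mm

Tmean = (30.9 + 23.1)/2 = 27.00 °C
ET₀ = 0.0023 × 15.60 × (27.00 + 17.8) × √7.8 = 0.0023 × 15.60 × 44.80 × 2.7928 = 4.4892 mm/d
ETc = Kc × ET₀ = 0.66 × 4.4892 = 2.9629 mm/d
Over 10 days: 2.9629 × 10 = 29.629 mm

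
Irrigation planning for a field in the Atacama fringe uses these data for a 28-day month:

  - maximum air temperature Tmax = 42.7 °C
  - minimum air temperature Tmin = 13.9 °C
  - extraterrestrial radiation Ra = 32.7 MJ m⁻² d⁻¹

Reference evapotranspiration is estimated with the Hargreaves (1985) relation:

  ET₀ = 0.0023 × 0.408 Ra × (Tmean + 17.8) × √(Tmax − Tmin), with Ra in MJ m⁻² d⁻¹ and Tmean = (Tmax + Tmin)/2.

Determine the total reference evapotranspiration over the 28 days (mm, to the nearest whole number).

Tmean = (42.7 + 13.9)/2 = 28.30 °C
0.408 Ra = 0.408 × 32.7 = 13.3416 mm/d equivalent
ET₀ = 0.0023 × 13.3416 × (28.30 + 17.8) × √28.8 = 0.0023 × 13.3416 × 46.10 × 5.3666 = 7.5916 mm/d
Over 28 days: 7.5916 × 28 = 212.565 mm

213 mm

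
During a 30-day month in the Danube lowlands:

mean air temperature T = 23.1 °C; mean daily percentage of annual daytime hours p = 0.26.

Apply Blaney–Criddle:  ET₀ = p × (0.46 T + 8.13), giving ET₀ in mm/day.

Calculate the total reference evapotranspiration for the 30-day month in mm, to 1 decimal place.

ET₀ = 0.26 × (0.46 × 23.1 + 8.13) = 0.26 × 18.756 = 4.8766 mm/d
Monthly total = 4.8766 × 30 = 146.298 mm

146.3 mm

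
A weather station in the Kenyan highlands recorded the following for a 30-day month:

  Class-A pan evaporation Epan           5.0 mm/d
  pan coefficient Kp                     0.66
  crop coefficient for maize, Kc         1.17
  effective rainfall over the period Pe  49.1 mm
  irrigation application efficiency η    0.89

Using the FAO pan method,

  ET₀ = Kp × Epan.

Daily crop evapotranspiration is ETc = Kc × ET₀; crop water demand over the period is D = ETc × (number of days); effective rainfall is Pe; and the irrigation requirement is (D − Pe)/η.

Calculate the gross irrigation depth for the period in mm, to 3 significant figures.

ET₀ = 0.66 × 5.0 = 3.3000 mm/d
ETc = Kc × ET₀ = 1.17 × 3.3000 = 3.8610 mm/d
Crop demand D = ETc × 30 d = 3.8610 × 30 = 115.830 mm
D − Pe = 115.830 − 49.1 = 66.730 mm
Gross irrigation = 66.730 / 0.89 = 74.978 mm

75.0 mm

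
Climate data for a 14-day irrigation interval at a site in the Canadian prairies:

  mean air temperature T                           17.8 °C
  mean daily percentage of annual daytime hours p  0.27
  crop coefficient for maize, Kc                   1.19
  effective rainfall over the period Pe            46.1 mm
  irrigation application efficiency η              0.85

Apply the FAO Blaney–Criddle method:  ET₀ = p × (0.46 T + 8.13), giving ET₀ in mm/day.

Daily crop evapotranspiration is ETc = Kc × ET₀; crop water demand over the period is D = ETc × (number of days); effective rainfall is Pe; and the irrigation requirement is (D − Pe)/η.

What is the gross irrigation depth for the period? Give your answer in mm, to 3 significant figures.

32.1 mm

ET₀ = 0.27 × (0.46 × 17.8 + 8.13) = 0.27 × 16.318 = 4.4059 mm/d
ETc = Kc × ET₀ = 1.19 × 4.4059 = 5.2430 mm/d
Crop demand D = ETc × 14 d = 5.2430 × 14 = 73.402 mm
D − Pe = 73.402 − 46.1 = 27.302 mm
Gross irrigation = 27.302 / 0.85 = 32.120 mm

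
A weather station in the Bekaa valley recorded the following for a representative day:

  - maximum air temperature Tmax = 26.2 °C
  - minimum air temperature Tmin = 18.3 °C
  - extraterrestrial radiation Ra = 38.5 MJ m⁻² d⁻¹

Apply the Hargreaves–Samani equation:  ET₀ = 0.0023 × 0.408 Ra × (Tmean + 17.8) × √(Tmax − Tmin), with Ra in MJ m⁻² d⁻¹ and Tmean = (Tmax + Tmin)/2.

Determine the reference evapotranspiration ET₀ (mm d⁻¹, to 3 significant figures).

Tmean = (26.2 + 18.3)/2 = 22.25 °C
0.408 Ra = 0.408 × 38.5 = 15.7080 mm/d equivalent
ET₀ = 0.0023 × 15.7080 × (22.25 + 17.8) × √7.9 = 0.0023 × 15.7080 × 40.05 × 2.8107 = 4.0669 mm/d

4.07 mm d⁻¹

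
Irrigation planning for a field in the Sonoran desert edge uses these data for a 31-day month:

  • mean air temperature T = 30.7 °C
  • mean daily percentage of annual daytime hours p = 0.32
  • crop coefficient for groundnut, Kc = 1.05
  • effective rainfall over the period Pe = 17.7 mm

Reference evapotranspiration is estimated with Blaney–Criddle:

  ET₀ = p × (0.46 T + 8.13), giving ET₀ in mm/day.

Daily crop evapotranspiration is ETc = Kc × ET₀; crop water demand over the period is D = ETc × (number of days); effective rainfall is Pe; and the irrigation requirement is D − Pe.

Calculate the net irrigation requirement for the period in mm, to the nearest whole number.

214 mm

ET₀ = 0.32 × (0.46 × 30.7 + 8.13) = 0.32 × 22.252 = 7.1206 mm/d
ETc = Kc × ET₀ = 1.05 × 7.1206 = 7.4766 mm/d
Crop demand D = ETc × 31 d = 7.4766 × 31 = 231.775 mm
D − Pe = 231.775 − 17.7 = 214.075 mm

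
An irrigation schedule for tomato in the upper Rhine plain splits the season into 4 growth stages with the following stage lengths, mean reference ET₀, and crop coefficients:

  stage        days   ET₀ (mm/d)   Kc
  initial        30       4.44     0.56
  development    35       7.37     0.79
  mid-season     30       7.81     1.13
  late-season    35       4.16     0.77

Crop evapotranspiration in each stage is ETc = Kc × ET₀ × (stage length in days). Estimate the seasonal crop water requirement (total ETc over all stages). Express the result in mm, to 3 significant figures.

initial: 0.56 × 4.44 × 30 = 74.59 mm
development: 0.79 × 7.37 × 35 = 203.78 mm
mid-season: 1.13 × 7.81 × 30 = 264.76 mm
late-season: 0.77 × 4.16 × 35 = 112.11 mm
Seasonal total = 655.24 mm

655 mm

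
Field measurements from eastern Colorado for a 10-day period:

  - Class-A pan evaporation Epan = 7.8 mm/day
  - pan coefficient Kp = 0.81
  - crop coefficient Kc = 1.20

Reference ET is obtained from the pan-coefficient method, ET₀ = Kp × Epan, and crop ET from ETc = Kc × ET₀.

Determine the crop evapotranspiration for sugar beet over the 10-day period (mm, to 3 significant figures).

75.8 mm

ET₀ = 0.81 × 7.8 = 6.3180 mm/d
ETc = Kc × ET₀ = 1.20 × 6.3180 = 7.5816 mm/d
Over 10 days: 7.5816 × 10 = 75.816 mm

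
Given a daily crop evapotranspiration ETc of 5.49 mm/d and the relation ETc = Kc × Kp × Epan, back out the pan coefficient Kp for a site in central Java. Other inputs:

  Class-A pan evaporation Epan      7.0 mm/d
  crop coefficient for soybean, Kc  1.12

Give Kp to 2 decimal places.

ETc = Kc × Kp × Epan  ⇒  Kp = ETc / (Kc × Epan)
Kp = 5.49 / (1.12 × 7.0) = 5.49 / 7.840 = 0.7003

0.70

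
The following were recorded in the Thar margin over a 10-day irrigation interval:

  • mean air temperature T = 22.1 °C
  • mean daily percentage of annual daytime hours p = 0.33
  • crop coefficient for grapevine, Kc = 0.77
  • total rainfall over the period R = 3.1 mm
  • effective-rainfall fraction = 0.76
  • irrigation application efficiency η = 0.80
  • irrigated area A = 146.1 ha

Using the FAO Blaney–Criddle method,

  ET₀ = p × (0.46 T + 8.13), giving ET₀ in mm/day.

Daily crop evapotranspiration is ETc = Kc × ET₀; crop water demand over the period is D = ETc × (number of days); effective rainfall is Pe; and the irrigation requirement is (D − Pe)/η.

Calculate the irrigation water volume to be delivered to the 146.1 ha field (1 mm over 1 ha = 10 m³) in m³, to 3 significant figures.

ET₀ = 0.33 × (0.46 × 22.1 + 8.13) = 0.33 × 18.296 = 6.0377 mm/d
ETc = Kc × ET₀ = 0.77 × 6.0377 = 4.6490 mm/d
Crop demand D = ETc × 10 d = 4.6490 × 10 = 46.490 mm
Pe = 0.76 × 3.1 = 2.356 mm
D − Pe = 46.490 − 2.356 = 44.134 mm
Gross irrigation = 44.134 / 0.80 = 55.168 mm
Volume = 55.168 mm × 146.1 ha × 10 = 80600.4 m³

80600 m³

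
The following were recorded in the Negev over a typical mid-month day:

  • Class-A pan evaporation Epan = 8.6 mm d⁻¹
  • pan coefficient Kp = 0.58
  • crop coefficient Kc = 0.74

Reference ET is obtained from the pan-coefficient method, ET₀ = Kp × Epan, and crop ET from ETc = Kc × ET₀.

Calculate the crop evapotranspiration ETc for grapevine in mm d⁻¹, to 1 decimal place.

3.7 mm d⁻¹

ET₀ = 0.58 × 8.6 = 4.9880 mm/d
ETc = Kc × ET₀ = 0.74 × 4.9880 = 3.6911 mm/d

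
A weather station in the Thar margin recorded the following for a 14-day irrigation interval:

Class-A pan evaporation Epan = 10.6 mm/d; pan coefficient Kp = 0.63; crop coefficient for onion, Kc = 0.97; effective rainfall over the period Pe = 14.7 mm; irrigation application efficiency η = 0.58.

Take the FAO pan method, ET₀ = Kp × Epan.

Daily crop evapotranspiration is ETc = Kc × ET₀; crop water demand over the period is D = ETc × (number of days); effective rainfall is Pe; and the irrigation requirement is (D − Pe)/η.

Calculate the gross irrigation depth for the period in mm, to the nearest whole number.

131 mm

ET₀ = 0.63 × 10.6 = 6.6780 mm/d
ETc = Kc × ET₀ = 0.97 × 6.6780 = 6.4777 mm/d
Crop demand D = ETc × 14 d = 6.4777 × 14 = 90.688 mm
D − Pe = 90.688 − 14.7 = 75.988 mm
Gross irrigation = 75.988 / 0.58 = 131.014 mm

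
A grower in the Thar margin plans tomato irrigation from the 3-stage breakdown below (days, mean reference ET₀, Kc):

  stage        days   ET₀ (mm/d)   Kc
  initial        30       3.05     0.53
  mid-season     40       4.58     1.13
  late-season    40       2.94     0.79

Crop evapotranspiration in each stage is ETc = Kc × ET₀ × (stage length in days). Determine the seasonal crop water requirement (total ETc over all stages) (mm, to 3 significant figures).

initial: 0.53 × 3.05 × 30 = 48.50 mm
mid-season: 1.13 × 4.58 × 40 = 207.02 mm
late-season: 0.79 × 2.94 × 40 = 92.90 mm
Seasonal total = 348.42 mm

348 mm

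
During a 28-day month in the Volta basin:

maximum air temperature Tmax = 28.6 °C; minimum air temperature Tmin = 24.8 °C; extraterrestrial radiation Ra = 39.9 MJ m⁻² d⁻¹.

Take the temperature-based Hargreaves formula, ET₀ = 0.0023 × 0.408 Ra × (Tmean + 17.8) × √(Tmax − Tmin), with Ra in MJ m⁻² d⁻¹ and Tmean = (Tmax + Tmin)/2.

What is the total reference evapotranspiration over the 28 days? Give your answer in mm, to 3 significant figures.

Tmean = (28.6 + 24.8)/2 = 26.70 °C
0.408 Ra = 0.408 × 39.9 = 16.2792 mm/d equivalent
ET₀ = 0.0023 × 16.2792 × (26.70 + 17.8) × √3.8 = 0.0023 × 16.2792 × 44.50 × 1.9494 = 3.2480 mm/d
Over 28 days: 3.2480 × 28 = 90.944 mm

90.9 mm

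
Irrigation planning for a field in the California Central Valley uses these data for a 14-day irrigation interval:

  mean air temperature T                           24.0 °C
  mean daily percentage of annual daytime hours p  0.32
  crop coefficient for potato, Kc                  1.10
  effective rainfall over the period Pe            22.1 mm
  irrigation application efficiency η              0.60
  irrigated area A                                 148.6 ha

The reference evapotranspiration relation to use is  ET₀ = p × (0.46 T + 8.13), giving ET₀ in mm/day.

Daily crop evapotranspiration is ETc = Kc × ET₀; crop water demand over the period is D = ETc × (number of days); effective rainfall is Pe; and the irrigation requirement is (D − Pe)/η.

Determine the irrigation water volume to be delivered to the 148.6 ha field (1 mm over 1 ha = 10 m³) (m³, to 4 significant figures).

179200 m³

ET₀ = 0.32 × (0.46 × 24.0 + 8.13) = 0.32 × 19.170 = 6.1344 mm/d
ETc = Kc × ET₀ = 1.10 × 6.1344 = 6.7478 mm/d
Crop demand D = ETc × 14 d = 6.7478 × 14 = 94.469 mm
D − Pe = 94.469 − 22.1 = 72.369 mm
Gross irrigation = 72.369 / 0.60 = 120.615 mm
Volume = 120.615 mm × 148.6 ha × 10 = 179233.9 m³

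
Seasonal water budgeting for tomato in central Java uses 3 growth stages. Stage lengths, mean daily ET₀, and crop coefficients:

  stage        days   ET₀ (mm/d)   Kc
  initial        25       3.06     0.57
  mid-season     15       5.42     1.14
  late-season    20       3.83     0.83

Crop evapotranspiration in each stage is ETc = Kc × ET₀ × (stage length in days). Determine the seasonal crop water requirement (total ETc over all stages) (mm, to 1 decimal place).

initial: 0.57 × 3.06 × 25 = 43.61 mm
mid-season: 1.14 × 5.42 × 15 = 92.68 mm
late-season: 0.83 × 3.83 × 20 = 63.58 mm
Seasonal total = 199.87 mm

199.9 mm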